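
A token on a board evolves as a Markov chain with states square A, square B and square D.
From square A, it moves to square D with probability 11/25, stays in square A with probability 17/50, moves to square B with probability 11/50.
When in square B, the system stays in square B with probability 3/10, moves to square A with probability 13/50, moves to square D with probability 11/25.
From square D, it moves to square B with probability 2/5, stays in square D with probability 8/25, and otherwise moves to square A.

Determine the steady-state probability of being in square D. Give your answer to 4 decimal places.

0.3929

Let the stationary distribution be π with π = πP and π_1 + π_2 + π_3 = 1.
π_1 = 0.34·π_1 + 0.26·π_2 + 0.28·π_3
π_2 = 0.22·π_1 + 0.3·π_2 + 0.4·π_3
Solving with the normalization constraint gives π = (0.2911, 0.3160, 0.3929).
So the stationary probability of square D is 0.3929.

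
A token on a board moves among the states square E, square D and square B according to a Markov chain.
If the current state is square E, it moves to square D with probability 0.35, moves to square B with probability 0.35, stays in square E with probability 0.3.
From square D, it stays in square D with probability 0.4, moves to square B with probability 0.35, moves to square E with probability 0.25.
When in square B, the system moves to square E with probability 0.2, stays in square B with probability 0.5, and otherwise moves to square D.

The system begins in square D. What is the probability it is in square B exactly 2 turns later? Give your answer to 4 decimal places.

Sum over the intermediate state after 1 turn:
P = P(square D→square E)·P(square E→square B) + P(square D→square D)·P(square D→square B) + P(square D→square B)·P(square B→square B)
  = 0.25×0.35 + 0.4×0.35 + 0.35×0.5
  = 0.0875 + 0.1400 + 0.1750 = 0.4025

0.4025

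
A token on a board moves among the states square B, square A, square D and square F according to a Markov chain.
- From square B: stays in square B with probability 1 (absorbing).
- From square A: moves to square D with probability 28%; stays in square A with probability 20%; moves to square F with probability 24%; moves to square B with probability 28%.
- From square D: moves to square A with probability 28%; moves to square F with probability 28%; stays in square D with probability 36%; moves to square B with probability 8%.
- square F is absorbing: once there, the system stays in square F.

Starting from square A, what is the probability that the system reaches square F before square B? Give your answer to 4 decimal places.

Let h(s) be the probability of absorption at square F starting from transient state s. Then h(square F) = 1 and h(square B) = 0. By first-step analysis:
h(square A) = 0.28·0 + 0.2·h(square A) + 0.28·h(square D) + 0.24·1
h(square D) = 0.08·0 + 0.28·h(square A) + 0.36·h(square D) + 0.28·1
Solving: h(square A) = 0.5351, h(square D) = 0.6716.
Starting from square A, the probability is 0.5351.

0.5351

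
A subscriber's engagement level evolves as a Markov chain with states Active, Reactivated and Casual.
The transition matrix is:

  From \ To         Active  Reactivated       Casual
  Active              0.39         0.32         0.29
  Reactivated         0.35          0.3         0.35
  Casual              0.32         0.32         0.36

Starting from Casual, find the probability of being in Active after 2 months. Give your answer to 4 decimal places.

Sum over the intermediate state after 1 month:
P = P(Casual→Active)·P(Active→Active) + P(Casual→Reactivated)·P(Reactivated→Active) + P(Casual→Casual)·P(Casual→Active)
  = 0.32×0.39 + 0.32×0.35 + 0.36×0.32
  = 0.1248 + 0.1120 + 0.1152 = 0.3520

0.3520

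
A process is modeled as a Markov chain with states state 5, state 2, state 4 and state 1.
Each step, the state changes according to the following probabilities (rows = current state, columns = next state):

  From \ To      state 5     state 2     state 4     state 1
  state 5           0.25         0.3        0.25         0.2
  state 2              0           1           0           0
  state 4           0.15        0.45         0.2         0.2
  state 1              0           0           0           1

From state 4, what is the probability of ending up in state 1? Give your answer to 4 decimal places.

0.3200

Let h(s) be the probability of absorption at state 1 starting from transient state s. Then h(state 1) = 1 and h(state 2) = 0. By first-step analysis:
h(state 5) = 0.25·h(state 5) + 0.3·0 + 0.25·h(state 4) + 0.2·1
h(state 4) = 0.15·h(state 5) + 0.45·0 + 0.2·h(state 4) + 0.2·1
Solving: h(state 5) = 0.3733, h(state 4) = 0.3200.
Starting from state 4, the probability is 0.3200.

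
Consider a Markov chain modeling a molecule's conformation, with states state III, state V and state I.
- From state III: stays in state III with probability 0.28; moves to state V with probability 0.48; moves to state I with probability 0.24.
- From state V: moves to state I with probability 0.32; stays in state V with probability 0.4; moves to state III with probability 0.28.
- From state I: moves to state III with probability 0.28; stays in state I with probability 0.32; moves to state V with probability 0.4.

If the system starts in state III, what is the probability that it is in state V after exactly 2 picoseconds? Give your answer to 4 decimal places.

Sum over the intermediate state after 1 picosecond:
P = P(state III→state III)·P(state III→state V) + P(state III→state V)·P(state V→state V) + P(state III→state I)·P(state I→state V)
  = 0.28×0.48 + 0.48×0.4 + 0.24×0.4
  = 0.1344 + 0.1920 + 0.0960 = 0.4224

0.4224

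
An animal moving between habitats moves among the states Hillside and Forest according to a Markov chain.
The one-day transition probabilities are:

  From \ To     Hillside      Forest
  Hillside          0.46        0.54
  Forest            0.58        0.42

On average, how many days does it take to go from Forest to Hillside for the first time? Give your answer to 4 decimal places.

Let t(s) be the expected number of days to first reach Hillside from state s, with t(Hillside) = 0. Conditioning on the first day:
t(Forest) = 1 + 0.42·t(Forest)
Solving: t(Forest) = 1.7241.
Expected days from Forest to Hillside: 1.7241.

1.7241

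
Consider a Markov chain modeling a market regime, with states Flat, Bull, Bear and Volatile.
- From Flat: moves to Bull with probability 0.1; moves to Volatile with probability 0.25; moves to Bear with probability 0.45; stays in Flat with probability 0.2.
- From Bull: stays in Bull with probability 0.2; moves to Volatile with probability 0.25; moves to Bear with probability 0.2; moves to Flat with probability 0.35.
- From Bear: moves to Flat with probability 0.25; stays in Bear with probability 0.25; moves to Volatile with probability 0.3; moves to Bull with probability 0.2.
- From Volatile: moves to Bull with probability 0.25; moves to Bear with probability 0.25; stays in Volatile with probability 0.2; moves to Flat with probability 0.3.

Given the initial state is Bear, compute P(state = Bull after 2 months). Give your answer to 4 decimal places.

Propagate the distribution vector 2 months from Bear.
After 0 months: (0.0000, 0.0000, 1.0000, 0.0000)
After 1 month: (0.2500, 0.2000, 0.2500, 0.3000)
After 2 months: (0.2725, 0.1900, 0.2900, 0.2475)
P(in Bull after 2 months) = 0.1900

0.1900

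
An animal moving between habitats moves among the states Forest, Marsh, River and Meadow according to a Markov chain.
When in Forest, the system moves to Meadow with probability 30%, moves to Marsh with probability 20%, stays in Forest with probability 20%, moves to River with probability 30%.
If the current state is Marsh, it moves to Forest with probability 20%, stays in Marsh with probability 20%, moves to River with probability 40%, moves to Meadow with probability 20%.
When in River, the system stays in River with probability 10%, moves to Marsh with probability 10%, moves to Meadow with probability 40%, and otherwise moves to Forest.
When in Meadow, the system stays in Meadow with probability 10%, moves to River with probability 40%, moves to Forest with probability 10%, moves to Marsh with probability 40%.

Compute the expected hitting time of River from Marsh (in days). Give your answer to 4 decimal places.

2.6179

Let t(s) be the expected number of days to first reach River from state s, with t(River) = 0. Conditioning on the first day:
t(Forest) = 1 + 0.2·t(Forest) + 0.2·t(Marsh) + 0.3·t(Meadow)
t(Marsh) = 1 + 0.2·t(Forest) + 0.2·t(Marsh) + 0.2·t(Meadow)
t(Meadow) = 1 + 0.1·t(Forest) + 0.4·t(Marsh) + 0.1·t(Meadow)
Solving: t(Forest) = 2.8774, t(Marsh) = 2.6179, t(Meadow) = 2.5943.
Expected days from Marsh to River: 2.6179.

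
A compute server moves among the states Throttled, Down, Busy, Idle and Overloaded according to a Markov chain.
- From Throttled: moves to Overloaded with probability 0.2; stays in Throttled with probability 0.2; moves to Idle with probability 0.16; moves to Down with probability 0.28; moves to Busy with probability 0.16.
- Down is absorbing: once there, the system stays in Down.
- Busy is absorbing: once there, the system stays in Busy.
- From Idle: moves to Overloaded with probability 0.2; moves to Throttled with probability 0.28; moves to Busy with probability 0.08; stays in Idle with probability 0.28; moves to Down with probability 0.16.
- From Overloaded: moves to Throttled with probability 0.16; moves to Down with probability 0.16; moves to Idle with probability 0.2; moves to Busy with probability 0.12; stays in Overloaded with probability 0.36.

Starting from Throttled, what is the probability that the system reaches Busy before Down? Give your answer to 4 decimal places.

Let h(s) be the probability of absorption at Busy starting from transient state s. Then h(Busy) = 1 and h(Down) = 0. By first-step analysis:
h(Throttled) = 0.2·h(Throttled) + 0.28·0 + 0.16·1 + 0.16·h(Idle) + 0.2·h(Overloaded)
h(Idle) = 0.28·h(Throttled) + 0.16·0 + 0.08·1 + 0.28·h(Idle) + 0.2·h(Overloaded)
h(Overloaded) = 0.16·h(Throttled) + 0.16·0 + 0.12·1 + 0.2·h(Idle) + 0.36·h(Overloaded)
Solving: h(Throttled) = 0.3717, h(Idle) = 0.3653, h(Overloaded) = 0.3946.
Starting from Throttled, the probability is 0.3717.

0.3717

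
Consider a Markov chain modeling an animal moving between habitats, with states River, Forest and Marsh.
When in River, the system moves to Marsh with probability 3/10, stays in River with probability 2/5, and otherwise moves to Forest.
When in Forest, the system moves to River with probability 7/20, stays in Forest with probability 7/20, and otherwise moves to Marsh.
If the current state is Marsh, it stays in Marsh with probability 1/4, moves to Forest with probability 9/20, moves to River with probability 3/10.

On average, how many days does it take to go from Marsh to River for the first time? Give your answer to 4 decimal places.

3.1206

Let t(s) be the expected number of days to first reach River from state s, with t(River) = 0. Conditioning on the first day:
t(Forest) = 1 + 0.35·t(Forest) + 0.3·t(Marsh)
t(Marsh) = 1 + 0.45·t(Forest) + 0.25·t(Marsh)
Solving: t(Forest) = 2.9787, t(Marsh) = 3.1206.
Expected days from Marsh to River: 3.1206.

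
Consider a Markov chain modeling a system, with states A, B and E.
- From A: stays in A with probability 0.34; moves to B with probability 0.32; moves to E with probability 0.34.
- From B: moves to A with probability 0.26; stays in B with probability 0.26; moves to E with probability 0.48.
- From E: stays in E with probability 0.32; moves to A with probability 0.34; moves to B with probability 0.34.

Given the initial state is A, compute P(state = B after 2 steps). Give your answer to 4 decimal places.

Sum over the intermediate state after 1 step:
P = P(A→A)·P(A→B) + P(A→B)·P(B→B) + P(A→E)·P(E→B)
  = 0.34×0.32 + 0.32×0.26 + 0.34×0.34
  = 0.1088 + 0.0832 + 0.1156 = 0.3076

0.3076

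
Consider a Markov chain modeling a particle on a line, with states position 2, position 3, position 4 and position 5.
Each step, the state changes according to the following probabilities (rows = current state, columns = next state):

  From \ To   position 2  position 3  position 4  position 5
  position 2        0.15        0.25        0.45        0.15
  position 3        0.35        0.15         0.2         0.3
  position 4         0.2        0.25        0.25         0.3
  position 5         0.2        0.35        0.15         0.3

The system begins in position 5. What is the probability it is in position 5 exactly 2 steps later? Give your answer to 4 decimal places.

0.2700

Propagate the distribution vector 2 steps from position 5.
After 0 steps: (0.0000, 0.0000, 0.0000, 1.0000)
After 1 step: (0.2000, 0.3500, 0.1500, 0.3000)
After 2 steps: (0.2425, 0.2450, 0.2425, 0.2700)
P(in position 5 after 2 steps) = 0.2700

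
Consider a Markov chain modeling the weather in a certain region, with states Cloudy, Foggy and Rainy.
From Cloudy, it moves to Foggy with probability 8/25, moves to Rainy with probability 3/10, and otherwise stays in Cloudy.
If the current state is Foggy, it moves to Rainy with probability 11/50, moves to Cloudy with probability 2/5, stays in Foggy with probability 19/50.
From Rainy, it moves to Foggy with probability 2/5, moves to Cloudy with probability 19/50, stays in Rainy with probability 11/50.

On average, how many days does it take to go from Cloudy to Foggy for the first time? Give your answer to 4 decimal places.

2.9221

Let t(s) be the expected number of days to first reach Foggy from state s, with t(Foggy) = 0. Conditioning on the first day:
t(Cloudy) = 1 + 0.38·t(Cloudy) + 0.3·t(Rainy)
t(Rainy) = 1 + 0.38·t(Cloudy) + 0.22·t(Rainy)
Solving: t(Cloudy) = 2.9221, t(Rainy) = 2.7056.
Expected days from Cloudy to Foggy: 2.9221.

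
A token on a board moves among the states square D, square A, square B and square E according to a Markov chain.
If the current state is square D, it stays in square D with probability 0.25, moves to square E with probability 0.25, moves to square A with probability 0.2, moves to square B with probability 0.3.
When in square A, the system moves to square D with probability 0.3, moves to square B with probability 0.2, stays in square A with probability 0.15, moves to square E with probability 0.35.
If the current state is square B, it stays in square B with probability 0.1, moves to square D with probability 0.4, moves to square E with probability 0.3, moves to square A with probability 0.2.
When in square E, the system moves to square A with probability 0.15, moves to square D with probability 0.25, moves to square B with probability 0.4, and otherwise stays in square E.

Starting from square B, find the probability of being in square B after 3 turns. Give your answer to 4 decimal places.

0.2505

Propagate the distribution vector 3 turns from square B.
After 0 turns: (0.0000, 0.0000, 1.0000, 0.0000)
After 1 turn: (0.4000, 0.2000, 0.1000, 0.3000)
After 2 turns: (0.2750, 0.1750, 0.2900, 0.2600)
After 3 turns: (0.3023, 0.1783, 0.2505, 0.2690)
P(in square B after 3 turns) = 0.2505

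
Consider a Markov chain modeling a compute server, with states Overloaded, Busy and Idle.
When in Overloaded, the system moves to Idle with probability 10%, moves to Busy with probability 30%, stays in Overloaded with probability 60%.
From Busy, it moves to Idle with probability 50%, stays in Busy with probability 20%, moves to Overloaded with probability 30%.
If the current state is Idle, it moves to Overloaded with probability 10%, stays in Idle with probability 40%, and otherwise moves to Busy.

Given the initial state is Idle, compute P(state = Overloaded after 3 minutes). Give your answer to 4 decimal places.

0.2910

Propagate the distribution vector 3 minutes from Idle.
After 0 minutes: (0.0000, 0.0000, 1.0000)
After 1 minute: (0.1000, 0.5000, 0.4000)
After 2 minutes: (0.2500, 0.3300, 0.4200)
After 3 minutes: (0.2910, 0.3510, 0.3580)
P(in Overloaded after 3 minutes) = 0.2910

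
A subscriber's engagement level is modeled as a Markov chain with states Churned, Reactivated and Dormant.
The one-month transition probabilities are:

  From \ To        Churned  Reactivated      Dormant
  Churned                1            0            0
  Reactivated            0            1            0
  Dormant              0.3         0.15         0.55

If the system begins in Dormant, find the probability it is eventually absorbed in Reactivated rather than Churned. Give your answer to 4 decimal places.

Let h(s) be the probability of absorption at Reactivated starting from transient state s. Then h(Reactivated) = 1 and h(Churned) = 0. By first-step analysis:
h(Dormant) = 0.3·0 + 0.15·1 + 0.55·h(Dormant)
Solving: h(Dormant) = 0.3333.
Starting from Dormant, the probability is 0.3333.

0.3333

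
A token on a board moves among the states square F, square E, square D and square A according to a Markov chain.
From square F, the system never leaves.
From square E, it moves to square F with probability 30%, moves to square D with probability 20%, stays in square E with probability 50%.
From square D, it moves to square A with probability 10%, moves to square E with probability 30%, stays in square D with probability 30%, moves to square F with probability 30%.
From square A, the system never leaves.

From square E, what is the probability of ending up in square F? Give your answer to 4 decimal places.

0.9310

Let h(s) be the probability of absorption at square F starting from transient state s. Then h(square F) = 1 and h(square A) = 0. By first-step analysis:
h(square E) = 0.3·1 + 0.5·h(square E) + 0.2·h(square D)
h(square D) = 0.3·1 + 0.3·h(square E) + 0.3·h(square D) + 0.1·0
Solving: h(square E) = 0.9310, h(square D) = 0.8276.
Starting from square E, the probability is 0.9310.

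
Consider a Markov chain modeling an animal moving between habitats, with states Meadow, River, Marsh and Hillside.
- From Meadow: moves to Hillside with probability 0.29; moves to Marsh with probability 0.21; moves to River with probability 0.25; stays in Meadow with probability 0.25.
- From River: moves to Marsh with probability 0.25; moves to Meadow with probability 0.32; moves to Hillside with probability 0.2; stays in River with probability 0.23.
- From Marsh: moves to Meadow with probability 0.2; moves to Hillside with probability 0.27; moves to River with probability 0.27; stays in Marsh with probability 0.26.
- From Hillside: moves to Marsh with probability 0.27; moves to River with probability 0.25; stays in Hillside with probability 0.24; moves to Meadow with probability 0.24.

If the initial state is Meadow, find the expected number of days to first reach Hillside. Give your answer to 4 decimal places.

Let t(s) be the expected number of days to first reach Hillside from state s, with t(Hillside) = 0. Conditioning on the first day:
t(Meadow) = 1 + 0.25·t(Meadow) + 0.25·t(River) + 0.21·t(Marsh)
t(River) = 1 + 0.32·t(Meadow) + 0.23·t(River) + 0.25·t(Marsh)
t(Marsh) = 1 + 0.2·t(Meadow) + 0.27·t(River) + 0.26·t(Marsh)
Solving: t(Meadow) = 3.8037, t(River) = 4.1428, t(Marsh) = 3.8909.
Expected days from Meadow to Hillside: 3.8037.

3.8037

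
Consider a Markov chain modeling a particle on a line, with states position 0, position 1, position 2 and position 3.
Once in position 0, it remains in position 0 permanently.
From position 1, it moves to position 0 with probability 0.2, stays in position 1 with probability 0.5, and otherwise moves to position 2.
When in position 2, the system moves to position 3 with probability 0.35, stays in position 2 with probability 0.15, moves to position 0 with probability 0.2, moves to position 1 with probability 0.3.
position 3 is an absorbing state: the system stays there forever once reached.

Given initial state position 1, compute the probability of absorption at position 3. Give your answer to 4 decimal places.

Let h(s) be the probability of absorption at position 3 starting from transient state s. Then h(position 3) = 1 and h(position 0) = 0. By first-step analysis:
h(position 1) = 0.2·0 + 0.5·h(position 1) + 0.3·h(position 2)
h(position 2) = 0.2·0 + 0.3·h(position 1) + 0.15·h(position 2) + 0.35·1
Solving: h(position 1) = 0.3134, h(position 2) = 0.5224.
Starting from position 1, the probability is 0.3134.

0.3134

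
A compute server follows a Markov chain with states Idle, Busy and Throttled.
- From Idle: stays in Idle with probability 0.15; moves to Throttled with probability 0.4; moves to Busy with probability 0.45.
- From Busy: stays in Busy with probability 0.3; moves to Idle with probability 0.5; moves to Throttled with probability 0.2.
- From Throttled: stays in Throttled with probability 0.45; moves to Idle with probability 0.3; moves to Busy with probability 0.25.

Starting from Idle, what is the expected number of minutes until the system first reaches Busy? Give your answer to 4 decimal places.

Let t(s) be the expected number of minutes to first reach Busy from state s, with t(Busy) = 0. Conditioning on the first minute:
t(Idle) = 1 + 0.15·t(Idle) + 0.4·t(Throttled)
t(Throttled) = 1 + 0.3·t(Idle) + 0.45·t(Throttled)
Solving: t(Idle) = 2.7338, t(Throttled) = 3.3094.
Expected minutes from Idle to Busy: 2.7338.

2.7338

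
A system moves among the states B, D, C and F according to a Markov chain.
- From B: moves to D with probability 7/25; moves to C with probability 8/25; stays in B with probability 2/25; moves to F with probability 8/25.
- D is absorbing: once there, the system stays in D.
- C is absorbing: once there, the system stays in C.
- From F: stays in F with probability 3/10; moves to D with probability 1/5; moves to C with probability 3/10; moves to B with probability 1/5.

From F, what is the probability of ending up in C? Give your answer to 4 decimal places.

Let h(s) be the probability of absorption at C starting from transient state s. Then h(C) = 1 and h(D) = 0. By first-step analysis:
h(B) = 0.08·h(B) + 0.28·0 + 0.32·1 + 0.32·h(F)
h(F) = 0.2·h(B) + 0.2·0 + 0.3·1 + 0.3·h(F)
Solving: h(B) = 0.5517, h(F) = 0.5862.
Starting from F, the probability is 0.5862.

0.5862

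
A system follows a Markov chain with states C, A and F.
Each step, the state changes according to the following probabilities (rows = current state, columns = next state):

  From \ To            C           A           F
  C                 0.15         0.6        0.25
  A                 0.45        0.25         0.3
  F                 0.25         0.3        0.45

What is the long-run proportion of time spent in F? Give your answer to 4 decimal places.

0.3356

Let the stationary distribution be π with π = πP and π_1 + π_2 + π_3 = 1.
π_1 = 0.15·π_1 + 0.45·π_2 + 0.25·π_3
π_2 = 0.6·π_1 + 0.25·π_2 + 0.3·π_3
Solving with the normalization constraint gives π = (0.2945, 0.3699, 0.3356).
So the stationary probability of F is 0.3356.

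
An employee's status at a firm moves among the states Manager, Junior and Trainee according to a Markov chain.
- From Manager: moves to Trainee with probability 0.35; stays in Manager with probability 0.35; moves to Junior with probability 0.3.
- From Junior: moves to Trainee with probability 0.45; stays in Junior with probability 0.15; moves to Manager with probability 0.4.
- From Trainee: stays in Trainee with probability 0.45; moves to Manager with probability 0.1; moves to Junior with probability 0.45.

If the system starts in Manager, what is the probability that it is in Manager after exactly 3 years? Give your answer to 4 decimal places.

0.2616

Propagate the distribution vector 3 years from Manager.
After 0 years: (1.0000, 0.0000, 0.0000)
After 1 year: (0.3500, 0.3000, 0.3500)
After 2 years: (0.2775, 0.3075, 0.4150)
After 3 years: (0.2616, 0.3161, 0.4223)
P(in Manager after 3 years) = 0.2616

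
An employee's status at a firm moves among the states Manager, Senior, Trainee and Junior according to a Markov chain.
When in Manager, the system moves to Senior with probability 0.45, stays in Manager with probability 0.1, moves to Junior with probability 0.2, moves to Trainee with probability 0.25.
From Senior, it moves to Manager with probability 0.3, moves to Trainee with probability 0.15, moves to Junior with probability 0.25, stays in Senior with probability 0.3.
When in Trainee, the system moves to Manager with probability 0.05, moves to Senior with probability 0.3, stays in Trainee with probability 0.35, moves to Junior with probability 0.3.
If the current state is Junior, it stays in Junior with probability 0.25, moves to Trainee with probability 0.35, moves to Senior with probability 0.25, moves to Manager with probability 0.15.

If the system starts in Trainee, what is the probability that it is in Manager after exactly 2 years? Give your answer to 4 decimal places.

0.1575

Propagate the distribution vector 2 years from Trainee.
After 0 years: (0.0000, 0.0000, 1.0000, 0.0000)
After 1 year: (0.0500, 0.3000, 0.3500, 0.3000)
After 2 years: (0.1575, 0.2925, 0.2850, 0.2650)
P(in Manager after 2 years) = 0.1575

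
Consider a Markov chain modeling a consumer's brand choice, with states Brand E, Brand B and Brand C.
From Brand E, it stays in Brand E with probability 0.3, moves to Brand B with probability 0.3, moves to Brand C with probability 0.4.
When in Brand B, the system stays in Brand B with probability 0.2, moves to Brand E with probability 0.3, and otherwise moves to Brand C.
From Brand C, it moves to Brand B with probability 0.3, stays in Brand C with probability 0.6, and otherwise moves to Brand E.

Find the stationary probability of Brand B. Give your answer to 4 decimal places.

0.2727

Let the stationary distribution be π with π = πP and π_1 + π_2 + π_3 = 1.
π_1 = 0.3·π_1 + 0.3·π_2 + 0.1·π_3
π_2 = 0.3·π_1 + 0.2·π_2 + 0.3·π_3
Solving with the normalization constraint gives π = (0.1932, 0.2727, 0.5341).
So the stationary probability of Brand B is 0.2727.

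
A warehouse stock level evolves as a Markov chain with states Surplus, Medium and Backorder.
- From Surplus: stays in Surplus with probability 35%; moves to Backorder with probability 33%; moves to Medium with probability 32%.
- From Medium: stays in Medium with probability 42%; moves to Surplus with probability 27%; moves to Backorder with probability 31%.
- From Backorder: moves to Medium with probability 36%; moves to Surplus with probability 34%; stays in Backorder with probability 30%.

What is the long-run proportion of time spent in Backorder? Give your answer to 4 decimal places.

Let the stationary distribution be π with π = πP and π_1 + π_2 + π_3 = 1.
π_1 = 0.35·π_1 + 0.27·π_2 + 0.34·π_3
π_2 = 0.32·π_1 + 0.42·π_2 + 0.36·π_3
Solving with the normalization constraint gives π = (0.3173, 0.3695, 0.3132).
So the stationary probability of Backorder is 0.3132.

0.3132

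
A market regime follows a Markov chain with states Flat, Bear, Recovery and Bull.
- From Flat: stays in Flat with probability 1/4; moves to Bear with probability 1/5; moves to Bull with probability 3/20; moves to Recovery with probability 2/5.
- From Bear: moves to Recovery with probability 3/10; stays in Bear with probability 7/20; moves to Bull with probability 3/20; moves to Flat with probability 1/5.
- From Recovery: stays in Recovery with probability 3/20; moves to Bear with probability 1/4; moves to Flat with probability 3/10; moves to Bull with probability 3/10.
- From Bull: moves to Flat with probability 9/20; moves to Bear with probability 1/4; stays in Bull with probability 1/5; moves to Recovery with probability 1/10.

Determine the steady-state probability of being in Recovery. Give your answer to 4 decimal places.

Let the stationary distribution be π with π = πP and π_1 + π_2 + π_3 + π_4 = 1.
π_1 = 0.25·π_1 + 0.2·π_2 + 0.3·π_3 + 0.45·π_4
π_2 = 0.2·π_1 + 0.35·π_2 + 0.25·π_3 + 0.25·π_4
π_3 = 0.4·π_1 + 0.3·π_2 + 0.15·π_3 + 0.1·π_4
Solving with the normalization constraint gives π = (0.2890, 0.2617, 0.2516, 0.1976).
So the stationary probability of Recovery is 0.2516.

0.2516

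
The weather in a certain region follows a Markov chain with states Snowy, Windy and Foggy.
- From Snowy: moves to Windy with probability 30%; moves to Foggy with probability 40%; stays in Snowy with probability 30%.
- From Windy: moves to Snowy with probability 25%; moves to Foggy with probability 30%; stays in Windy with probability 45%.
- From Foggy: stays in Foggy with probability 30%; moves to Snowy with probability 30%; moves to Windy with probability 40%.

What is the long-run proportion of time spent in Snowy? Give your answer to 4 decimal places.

Let the stationary distribution be π with π = πP and π_1 + π_2 + π_3 = 1.
π_1 = 0.3·π_1 + 0.25·π_2 + 0.3·π_3
π_2 = 0.3·π_1 + 0.45·π_2 + 0.4·π_3
Solving with the normalization constraint gives π = (0.2804, 0.3915, 0.3280).
So the stationary probability of Snowy is 0.2804.

0.2804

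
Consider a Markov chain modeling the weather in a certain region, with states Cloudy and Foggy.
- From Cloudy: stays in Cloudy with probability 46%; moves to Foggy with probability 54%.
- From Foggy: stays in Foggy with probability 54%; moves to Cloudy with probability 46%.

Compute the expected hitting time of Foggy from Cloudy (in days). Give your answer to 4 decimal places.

1.8519

Let t(s) be the expected number of days to first reach Foggy from state s, with t(Foggy) = 0. Conditioning on the first day:
t(Cloudy) = 1 + 0.46·t(Cloudy)
Solving: t(Cloudy) = 1.8519.
Expected days from Cloudy to Foggy: 1.8519.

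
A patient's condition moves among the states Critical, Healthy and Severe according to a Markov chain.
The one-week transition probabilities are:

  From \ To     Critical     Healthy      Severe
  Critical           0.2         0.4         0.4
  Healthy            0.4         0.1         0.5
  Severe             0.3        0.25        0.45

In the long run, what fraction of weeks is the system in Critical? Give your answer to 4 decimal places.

Let the stationary distribution be π with π = πP and π_1 + π_2 + π_3 = 1.
π_1 = 0.2·π_1 + 0.4·π_2 + 0.3·π_3
π_2 = 0.4·π_1 + 0.1·π_2 + 0.25·π_3
Solving with the normalization constraint gives π = (0.2960, 0.2560, 0.4480).
So the stationary probability of Critical is 0.2960.

0.2960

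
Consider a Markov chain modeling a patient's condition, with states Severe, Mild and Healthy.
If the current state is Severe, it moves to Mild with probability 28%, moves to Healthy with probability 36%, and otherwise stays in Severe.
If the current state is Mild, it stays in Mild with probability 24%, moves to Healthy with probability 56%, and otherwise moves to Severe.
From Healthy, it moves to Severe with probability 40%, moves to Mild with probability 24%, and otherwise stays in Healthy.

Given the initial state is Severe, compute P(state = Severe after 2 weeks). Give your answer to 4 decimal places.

0.3296

Sum over the intermediate state after 1 week:
P = P(Severe→Severe)·P(Severe→Severe) + P(Severe→Mild)·P(Mild→Severe) + P(Severe→Healthy)·P(Healthy→Severe)
  = 0.36×0.36 + 0.28×0.2 + 0.36×0.4
  = 0.1296 + 0.0560 + 0.1440 = 0.3296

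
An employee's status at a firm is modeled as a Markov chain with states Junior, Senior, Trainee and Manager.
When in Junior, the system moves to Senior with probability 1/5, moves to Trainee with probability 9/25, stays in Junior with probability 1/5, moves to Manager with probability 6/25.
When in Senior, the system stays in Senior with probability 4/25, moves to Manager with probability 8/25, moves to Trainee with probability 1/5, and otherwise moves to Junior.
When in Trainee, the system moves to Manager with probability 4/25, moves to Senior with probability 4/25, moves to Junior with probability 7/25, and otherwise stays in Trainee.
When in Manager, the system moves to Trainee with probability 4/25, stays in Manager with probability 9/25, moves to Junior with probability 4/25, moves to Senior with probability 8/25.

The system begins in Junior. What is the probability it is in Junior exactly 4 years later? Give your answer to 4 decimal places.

Propagate the distribution vector 4 years from Junior.
After 0 years: (1.0000, 0.0000, 0.0000, 0.0000)
After 1 year: (0.2000, 0.2000, 0.3600, 0.2400)
After 2 years: (0.2432, 0.2064, 0.2944, 0.2560)
After 3 years: (0.2381, 0.2107, 0.2876, 0.2637)
After 4 years: (0.2377, 0.2117, 0.2851, 0.2655)
P(in Junior after 4 years) = 0.2377

0.2377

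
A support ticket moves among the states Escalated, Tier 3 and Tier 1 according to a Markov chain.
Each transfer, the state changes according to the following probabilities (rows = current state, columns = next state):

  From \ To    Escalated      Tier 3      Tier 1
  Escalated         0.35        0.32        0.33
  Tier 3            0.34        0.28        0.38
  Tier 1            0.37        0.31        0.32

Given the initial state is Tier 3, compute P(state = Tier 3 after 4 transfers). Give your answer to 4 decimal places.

0.3044

Propagate the distribution vector 4 transfers from Tier 3.
After 0 transfers: (0.0000, 1.0000, 0.0000)
After 1 transfer: (0.3400, 0.2800, 0.3800)
After 2 transfers: (0.3548, 0.3050, 0.3402)
After 3 transfers: (0.3538, 0.3044, 0.3418)
After 4 transfers: (0.3538, 0.3044, 0.3418)
P(in Tier 3 after 4 transfers) = 0.3044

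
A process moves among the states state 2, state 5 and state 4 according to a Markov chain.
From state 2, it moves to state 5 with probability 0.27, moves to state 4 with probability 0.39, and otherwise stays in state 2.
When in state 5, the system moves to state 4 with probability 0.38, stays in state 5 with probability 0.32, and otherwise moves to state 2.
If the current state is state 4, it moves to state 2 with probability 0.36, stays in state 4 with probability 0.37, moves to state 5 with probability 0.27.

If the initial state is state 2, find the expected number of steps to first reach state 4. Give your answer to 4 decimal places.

2.5829

Let t(s) be the expected number of steps to first reach state 4 from state s, with t(state 4) = 0. Conditioning on the first step:
t(state 2) = 1 + 0.34·t(state 2) + 0.27·t(state 5)
t(state 5) = 1 + 0.3·t(state 2) + 0.32·t(state 5)
Solving: t(state 2) = 2.5829, t(state 5) = 2.6101.
Expected steps from state 2 to state 4: 2.5829.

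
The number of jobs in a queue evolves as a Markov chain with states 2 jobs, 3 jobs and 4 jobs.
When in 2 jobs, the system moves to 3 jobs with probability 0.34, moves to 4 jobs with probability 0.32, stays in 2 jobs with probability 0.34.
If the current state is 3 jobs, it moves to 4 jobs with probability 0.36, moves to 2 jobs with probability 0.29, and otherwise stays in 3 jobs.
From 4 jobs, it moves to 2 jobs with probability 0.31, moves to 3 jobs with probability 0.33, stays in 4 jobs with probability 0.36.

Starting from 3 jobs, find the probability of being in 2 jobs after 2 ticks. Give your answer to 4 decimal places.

Sum over the intermediate state after 1 tick:
P = P(3 jobs→2 jobs)·P(2 jobs→2 jobs) + P(3 jobs→3 jobs)·P(3 jobs→2 jobs) + P(3 jobs→4 jobs)·P(4 jobs→2 jobs)
  = 0.29×0.34 + 0.35×0.29 + 0.36×0.31
  = 0.0986 + 0.1015 + 0.1116 = 0.3117

0.3117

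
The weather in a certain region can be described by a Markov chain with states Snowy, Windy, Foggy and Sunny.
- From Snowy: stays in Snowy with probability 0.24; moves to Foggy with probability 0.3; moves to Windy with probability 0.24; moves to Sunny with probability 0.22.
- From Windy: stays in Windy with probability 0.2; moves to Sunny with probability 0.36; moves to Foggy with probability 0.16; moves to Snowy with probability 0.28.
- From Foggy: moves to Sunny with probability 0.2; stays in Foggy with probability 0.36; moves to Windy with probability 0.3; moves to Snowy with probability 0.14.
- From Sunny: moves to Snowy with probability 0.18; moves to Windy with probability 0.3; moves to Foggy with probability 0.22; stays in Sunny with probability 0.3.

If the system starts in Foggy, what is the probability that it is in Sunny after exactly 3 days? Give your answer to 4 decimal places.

Propagate the distribution vector 3 days from Foggy.
After 0 days: (0.0000, 0.0000, 1.0000, 0.0000)
After 1 day: (0.1400, 0.3000, 0.3600, 0.2000)
After 2 days: (0.2040, 0.2616, 0.2636, 0.2708)
After 3 days: (0.2079, 0.2616, 0.2575, 0.2730)
P(in Sunny after 3 days) = 0.2730

0.2730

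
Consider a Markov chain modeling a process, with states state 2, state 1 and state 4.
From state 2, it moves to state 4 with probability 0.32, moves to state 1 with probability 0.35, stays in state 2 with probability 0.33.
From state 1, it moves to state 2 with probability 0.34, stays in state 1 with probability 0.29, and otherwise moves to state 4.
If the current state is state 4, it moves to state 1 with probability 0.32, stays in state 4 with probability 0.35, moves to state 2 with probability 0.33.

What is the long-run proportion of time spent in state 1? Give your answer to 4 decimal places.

0.3204

Let the stationary distribution be π with π = πP and π_1 + π_2 + π_3 = 1.
π_1 = 0.33·π_1 + 0.34·π_2 + 0.33·π_3
π_2 = 0.35·π_1 + 0.29·π_2 + 0.32·π_3
Solving with the normalization constraint gives π = (0.3332, 0.3204, 0.3464).
So the stationary probability of state 1 is 0.3204.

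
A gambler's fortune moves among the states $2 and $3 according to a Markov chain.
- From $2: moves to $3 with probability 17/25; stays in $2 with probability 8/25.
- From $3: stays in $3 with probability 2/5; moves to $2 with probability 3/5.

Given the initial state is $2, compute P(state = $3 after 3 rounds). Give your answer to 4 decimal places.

0.5429

Propagate the distribution vector 3 rounds from $2.
After 0 rounds: (1.0000, 0.0000)
After 1 round: (0.3200, 0.6800)
After 2 rounds: (0.5104, 0.4896)
After 3 rounds: (0.4571, 0.5429)
P(in $3 after 3 rounds) = 0.5429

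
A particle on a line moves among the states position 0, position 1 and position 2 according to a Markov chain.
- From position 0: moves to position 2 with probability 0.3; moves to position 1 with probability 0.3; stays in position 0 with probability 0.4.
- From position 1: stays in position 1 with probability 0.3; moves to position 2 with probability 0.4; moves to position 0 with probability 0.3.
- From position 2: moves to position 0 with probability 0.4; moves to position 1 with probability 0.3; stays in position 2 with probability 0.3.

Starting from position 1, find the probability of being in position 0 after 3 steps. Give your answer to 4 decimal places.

0.3700

Propagate the distribution vector 3 steps from position 1.
After 0 steps: (0.0000, 1.0000, 0.0000)
After 1 step: (0.3000, 0.3000, 0.4000)
After 2 steps: (0.3700, 0.3000, 0.3300)
After 3 steps: (0.3700, 0.3000, 0.3300)
P(in position 0 after 3 steps) = 0.3700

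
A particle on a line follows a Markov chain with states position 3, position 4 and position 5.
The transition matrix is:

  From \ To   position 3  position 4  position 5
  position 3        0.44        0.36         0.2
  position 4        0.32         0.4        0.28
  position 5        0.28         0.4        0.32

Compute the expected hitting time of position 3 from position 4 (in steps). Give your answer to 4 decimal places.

3.2432

Let t(s) be the expected number of steps to first reach position 3 from state s, with t(position 3) = 0. Conditioning on the first step:
t(position 4) = 1 + 0.4·t(position 4) + 0.28·t(position 5)
t(position 5) = 1 + 0.4·t(position 4) + 0.32·t(position 5)
Solving: t(position 4) = 3.2432, t(position 5) = 3.3784.
Expected steps from position 4 to position 3: 3.2432.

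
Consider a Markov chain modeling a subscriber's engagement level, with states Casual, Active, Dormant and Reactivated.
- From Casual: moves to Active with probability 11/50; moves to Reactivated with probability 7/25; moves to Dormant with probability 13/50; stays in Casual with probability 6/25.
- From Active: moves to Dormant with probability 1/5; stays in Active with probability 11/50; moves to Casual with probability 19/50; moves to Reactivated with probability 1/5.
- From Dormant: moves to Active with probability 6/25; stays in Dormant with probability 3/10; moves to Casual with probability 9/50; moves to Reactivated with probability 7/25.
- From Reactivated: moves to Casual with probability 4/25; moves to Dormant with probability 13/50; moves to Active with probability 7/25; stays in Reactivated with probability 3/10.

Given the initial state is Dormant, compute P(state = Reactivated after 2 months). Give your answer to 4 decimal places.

Propagate the distribution vector 2 months from Dormant.
After 0 months: (0.0000, 0.0000, 1.0000, 0.0000)
After 1 month: (0.1800, 0.2400, 0.3000, 0.2800)
After 2 months: (0.2332, 0.2428, 0.2576, 0.2664)
P(in Reactivated after 2 months) = 0.2664

0.2664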